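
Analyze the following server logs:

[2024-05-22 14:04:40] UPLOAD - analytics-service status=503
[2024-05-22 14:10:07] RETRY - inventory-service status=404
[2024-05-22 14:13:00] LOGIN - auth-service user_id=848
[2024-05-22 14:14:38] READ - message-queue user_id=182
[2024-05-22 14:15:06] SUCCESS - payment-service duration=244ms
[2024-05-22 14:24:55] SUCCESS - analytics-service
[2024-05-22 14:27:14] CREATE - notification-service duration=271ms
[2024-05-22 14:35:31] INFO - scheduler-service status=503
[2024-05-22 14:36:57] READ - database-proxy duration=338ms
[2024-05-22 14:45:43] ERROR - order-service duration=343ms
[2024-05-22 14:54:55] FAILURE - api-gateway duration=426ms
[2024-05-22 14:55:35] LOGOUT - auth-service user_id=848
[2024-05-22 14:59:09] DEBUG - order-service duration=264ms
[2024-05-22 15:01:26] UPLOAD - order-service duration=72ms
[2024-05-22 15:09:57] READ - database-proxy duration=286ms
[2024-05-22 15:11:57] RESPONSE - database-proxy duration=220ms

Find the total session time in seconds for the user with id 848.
2555

To calculate session duration:

1. Find LOGIN event for user_id=848: 2024-05-22 14:13:00
2. Find LOGOUT event for user_id=848: 2024-05-22 14:55:35
3. Session duration: 2024-05-22 14:55:35 - 2024-05-22 14:13:00 = 2555 seconds (42 minutes)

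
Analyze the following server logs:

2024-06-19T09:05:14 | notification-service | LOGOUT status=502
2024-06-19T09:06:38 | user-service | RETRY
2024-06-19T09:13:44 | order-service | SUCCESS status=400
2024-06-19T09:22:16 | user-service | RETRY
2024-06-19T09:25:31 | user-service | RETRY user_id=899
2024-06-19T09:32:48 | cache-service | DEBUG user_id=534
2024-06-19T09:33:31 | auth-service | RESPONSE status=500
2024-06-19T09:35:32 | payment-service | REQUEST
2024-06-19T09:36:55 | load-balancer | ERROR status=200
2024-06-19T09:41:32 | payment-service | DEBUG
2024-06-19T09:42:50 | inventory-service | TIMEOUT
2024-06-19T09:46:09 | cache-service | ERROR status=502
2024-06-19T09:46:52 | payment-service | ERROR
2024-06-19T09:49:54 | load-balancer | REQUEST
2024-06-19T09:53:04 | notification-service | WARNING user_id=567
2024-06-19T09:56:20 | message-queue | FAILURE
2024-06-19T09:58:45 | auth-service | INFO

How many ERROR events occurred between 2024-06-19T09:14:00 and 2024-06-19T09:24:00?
0

To count events in the time window:

1. Window boundaries: 2024-06-19T09:14:00 to 2024-06-19T09:24:00
2. Filter for ERROR events within this window
3. Count matching events: 0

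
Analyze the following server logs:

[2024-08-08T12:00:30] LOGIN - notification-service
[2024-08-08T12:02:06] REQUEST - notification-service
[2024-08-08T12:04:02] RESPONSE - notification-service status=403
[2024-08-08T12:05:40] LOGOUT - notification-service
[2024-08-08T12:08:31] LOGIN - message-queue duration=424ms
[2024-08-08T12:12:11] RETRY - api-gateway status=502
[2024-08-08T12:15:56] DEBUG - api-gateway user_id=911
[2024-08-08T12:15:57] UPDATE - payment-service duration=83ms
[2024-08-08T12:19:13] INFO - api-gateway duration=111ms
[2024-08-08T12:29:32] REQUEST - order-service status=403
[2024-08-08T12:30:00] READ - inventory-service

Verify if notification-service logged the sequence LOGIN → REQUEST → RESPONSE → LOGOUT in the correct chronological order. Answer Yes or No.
Yes

To verify sequence order:

1. Find all events in sequence LOGIN → REQUEST → RESPONSE → LOGOUT for notification-service
2. Extract their timestamps
3. Check if timestamps are in ascending order
4. Result: Yes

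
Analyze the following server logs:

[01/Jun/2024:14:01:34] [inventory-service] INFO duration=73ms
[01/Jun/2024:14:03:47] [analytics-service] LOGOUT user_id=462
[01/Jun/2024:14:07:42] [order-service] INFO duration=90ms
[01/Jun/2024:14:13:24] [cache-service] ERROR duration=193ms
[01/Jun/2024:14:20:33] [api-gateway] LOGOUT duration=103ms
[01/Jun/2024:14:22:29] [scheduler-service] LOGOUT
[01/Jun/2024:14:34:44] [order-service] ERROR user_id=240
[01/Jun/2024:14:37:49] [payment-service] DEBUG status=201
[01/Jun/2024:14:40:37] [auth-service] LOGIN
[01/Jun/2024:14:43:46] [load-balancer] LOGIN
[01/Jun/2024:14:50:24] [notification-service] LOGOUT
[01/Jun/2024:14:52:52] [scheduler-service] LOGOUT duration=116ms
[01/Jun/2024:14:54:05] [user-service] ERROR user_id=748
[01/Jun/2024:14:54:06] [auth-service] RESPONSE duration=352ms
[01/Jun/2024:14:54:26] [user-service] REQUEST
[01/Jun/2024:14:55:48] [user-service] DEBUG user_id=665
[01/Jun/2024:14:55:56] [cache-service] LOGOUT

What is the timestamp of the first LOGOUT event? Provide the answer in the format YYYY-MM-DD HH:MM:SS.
2024-06-01 14:03:47

To find the first event:

1. Filter for all LOGOUT events
2. Sort by timestamp
3. Select the first one
4. Timestamp: 2024-06-01 14:03:47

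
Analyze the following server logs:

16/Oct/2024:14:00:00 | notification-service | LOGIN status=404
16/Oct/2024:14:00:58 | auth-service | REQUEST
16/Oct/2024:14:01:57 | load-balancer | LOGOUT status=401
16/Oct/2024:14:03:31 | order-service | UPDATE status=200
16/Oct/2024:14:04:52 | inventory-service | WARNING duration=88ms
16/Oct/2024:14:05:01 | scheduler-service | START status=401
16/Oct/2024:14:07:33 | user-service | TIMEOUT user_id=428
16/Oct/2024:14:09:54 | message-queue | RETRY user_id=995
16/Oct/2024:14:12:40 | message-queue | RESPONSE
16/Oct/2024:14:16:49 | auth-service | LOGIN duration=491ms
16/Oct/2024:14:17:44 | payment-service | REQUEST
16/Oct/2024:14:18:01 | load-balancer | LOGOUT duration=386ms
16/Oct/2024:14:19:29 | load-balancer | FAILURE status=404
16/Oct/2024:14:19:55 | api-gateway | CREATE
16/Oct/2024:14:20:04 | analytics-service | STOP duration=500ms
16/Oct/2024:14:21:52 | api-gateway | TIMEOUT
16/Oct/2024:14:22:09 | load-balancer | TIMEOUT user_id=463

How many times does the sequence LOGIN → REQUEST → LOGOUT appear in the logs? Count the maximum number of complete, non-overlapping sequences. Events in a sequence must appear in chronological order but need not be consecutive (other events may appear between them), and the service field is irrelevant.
2

To count sequences:

1. Look for pattern: LOGIN → REQUEST → LOGOUT
2. Greedily scan the log in chronological order, matching each sequence element in turn (ignoring service)
3. Each time the full pattern completes, increment the count and restart matching from the next event
4. Complete non-overlapping sequences found: 2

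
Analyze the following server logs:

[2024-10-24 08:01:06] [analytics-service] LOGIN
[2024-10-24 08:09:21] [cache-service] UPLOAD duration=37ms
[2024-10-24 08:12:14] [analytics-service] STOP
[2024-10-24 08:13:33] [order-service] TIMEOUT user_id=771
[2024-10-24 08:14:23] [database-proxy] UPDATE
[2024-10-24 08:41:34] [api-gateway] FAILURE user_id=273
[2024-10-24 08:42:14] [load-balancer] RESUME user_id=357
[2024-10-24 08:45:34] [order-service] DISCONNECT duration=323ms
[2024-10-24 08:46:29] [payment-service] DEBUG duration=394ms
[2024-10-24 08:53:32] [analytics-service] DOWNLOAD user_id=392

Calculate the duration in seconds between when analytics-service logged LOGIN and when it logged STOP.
668

To find the time between events:

1. Locate the first LOGIN event for analytics-service: 2024-10-24 08:01:06
2. Locate the first STOP event for analytics-service: 2024-10-24 08:12:14
3. Calculate the difference: 2024-10-24 08:12:14 - 2024-10-24 08:01:06 = 668 seconds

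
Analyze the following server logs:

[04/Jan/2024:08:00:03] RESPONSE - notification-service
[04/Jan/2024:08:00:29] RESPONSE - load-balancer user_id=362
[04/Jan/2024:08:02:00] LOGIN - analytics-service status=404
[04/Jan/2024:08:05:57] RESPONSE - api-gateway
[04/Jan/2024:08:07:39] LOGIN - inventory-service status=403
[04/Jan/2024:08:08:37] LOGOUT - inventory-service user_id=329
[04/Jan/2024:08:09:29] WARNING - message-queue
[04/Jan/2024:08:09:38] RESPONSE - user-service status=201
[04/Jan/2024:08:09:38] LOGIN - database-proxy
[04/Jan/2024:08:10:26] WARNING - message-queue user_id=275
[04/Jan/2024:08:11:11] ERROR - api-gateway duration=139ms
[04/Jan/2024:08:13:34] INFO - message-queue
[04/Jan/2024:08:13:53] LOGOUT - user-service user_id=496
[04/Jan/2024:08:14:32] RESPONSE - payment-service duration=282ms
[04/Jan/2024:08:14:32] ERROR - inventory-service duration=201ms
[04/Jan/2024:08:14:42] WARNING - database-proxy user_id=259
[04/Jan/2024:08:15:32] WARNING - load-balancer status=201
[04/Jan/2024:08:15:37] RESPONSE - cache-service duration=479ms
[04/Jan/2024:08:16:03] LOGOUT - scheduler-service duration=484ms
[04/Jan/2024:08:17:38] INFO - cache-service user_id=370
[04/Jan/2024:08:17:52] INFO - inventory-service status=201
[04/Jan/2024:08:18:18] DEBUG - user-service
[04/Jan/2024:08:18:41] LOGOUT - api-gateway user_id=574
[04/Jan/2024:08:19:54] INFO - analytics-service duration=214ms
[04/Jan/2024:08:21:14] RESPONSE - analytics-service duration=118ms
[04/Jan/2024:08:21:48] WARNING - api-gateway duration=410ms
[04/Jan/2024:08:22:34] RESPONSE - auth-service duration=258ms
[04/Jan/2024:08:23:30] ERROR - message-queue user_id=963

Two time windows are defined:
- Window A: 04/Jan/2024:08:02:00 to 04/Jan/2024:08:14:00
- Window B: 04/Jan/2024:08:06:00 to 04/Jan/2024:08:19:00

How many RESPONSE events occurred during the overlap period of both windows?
1

To find overlap events:

1. Window A: 04/Jan/2024:08:02:00 to 04/Jan/2024:08:14:00
2. Window B: 04/Jan/2024:08:06:00 to 04/Jan/2024:08:19:00
3. Overlap period: 04/Jan/2024:08:06:00 to 04/Jan/2024:08:14:00
4. Count RESPONSE events in overlap: 1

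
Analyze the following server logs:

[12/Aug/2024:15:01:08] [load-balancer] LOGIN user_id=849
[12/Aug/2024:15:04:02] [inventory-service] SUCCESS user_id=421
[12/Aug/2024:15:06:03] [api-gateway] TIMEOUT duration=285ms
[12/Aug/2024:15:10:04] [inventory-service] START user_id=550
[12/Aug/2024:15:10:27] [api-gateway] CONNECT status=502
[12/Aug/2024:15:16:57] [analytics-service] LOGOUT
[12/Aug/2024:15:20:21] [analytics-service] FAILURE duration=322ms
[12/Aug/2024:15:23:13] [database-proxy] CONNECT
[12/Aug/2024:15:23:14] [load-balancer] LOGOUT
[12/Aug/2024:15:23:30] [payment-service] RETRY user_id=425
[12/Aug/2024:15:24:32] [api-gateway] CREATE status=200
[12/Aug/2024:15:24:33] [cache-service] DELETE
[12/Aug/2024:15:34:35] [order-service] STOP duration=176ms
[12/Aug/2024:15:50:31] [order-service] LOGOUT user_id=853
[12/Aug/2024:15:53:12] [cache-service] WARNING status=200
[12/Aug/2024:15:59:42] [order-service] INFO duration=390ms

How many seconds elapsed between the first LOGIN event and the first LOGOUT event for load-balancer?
1326

To find the time between events:

1. Locate the first LOGIN event for load-balancer: 12/Aug/2024:15:01:08
2. Locate the first LOGOUT event for load-balancer: 12/Aug/2024:15:23:14
3. Calculate the difference: 12/Aug/2024:15:23:14 - 12/Aug/2024:15:01:08 = 1326 seconds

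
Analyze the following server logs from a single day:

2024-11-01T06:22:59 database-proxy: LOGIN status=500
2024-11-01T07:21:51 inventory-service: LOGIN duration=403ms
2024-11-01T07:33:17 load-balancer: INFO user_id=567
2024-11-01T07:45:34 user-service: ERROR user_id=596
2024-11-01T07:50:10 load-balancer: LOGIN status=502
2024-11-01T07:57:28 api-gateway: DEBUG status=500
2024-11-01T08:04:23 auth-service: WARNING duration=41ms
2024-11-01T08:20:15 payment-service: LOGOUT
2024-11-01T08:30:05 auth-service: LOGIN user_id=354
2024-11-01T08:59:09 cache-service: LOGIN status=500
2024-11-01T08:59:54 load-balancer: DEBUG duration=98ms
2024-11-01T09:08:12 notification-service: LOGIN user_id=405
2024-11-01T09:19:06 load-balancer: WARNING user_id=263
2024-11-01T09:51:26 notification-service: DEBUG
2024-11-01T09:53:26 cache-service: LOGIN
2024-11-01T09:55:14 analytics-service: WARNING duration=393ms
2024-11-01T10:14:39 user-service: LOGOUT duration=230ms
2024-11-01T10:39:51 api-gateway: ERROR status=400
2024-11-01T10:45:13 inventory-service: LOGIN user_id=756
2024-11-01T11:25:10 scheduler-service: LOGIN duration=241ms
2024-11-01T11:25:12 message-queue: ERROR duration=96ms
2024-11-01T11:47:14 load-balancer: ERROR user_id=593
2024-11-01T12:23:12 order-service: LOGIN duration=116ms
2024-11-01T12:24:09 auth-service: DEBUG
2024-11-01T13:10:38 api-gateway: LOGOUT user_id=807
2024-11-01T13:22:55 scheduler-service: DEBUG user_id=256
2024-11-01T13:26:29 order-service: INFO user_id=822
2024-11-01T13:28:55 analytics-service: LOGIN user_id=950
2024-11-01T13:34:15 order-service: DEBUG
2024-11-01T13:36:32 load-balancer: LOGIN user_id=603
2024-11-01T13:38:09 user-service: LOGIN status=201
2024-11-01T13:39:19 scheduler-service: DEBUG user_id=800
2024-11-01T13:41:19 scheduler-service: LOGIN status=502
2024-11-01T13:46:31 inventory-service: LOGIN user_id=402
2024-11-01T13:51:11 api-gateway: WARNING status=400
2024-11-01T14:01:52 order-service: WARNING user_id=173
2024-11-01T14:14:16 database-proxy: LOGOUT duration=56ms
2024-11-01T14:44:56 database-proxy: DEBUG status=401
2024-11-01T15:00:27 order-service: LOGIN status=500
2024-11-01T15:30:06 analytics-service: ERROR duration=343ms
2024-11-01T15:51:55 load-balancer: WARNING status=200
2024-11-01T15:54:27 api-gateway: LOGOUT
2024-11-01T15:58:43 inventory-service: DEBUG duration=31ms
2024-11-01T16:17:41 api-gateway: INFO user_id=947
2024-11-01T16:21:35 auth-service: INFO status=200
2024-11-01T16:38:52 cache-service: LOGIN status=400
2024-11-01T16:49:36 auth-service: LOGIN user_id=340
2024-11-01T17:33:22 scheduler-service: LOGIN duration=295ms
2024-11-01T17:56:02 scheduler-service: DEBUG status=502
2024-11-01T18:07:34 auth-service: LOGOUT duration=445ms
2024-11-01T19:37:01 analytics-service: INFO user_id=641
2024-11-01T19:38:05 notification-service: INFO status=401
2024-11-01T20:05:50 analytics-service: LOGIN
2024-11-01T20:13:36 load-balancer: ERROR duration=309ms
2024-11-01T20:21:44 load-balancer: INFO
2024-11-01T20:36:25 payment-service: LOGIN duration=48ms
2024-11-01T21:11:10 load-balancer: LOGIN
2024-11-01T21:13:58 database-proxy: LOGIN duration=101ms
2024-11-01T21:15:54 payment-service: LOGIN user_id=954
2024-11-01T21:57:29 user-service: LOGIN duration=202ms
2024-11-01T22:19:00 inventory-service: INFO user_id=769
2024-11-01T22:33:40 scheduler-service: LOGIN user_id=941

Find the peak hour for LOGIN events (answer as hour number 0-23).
13

To find the peak hour:

1. Group all LOGIN events by hour
2. Count events in each hour
3. Find hour with maximum count
4. Peak hour: 13 (with 5 events)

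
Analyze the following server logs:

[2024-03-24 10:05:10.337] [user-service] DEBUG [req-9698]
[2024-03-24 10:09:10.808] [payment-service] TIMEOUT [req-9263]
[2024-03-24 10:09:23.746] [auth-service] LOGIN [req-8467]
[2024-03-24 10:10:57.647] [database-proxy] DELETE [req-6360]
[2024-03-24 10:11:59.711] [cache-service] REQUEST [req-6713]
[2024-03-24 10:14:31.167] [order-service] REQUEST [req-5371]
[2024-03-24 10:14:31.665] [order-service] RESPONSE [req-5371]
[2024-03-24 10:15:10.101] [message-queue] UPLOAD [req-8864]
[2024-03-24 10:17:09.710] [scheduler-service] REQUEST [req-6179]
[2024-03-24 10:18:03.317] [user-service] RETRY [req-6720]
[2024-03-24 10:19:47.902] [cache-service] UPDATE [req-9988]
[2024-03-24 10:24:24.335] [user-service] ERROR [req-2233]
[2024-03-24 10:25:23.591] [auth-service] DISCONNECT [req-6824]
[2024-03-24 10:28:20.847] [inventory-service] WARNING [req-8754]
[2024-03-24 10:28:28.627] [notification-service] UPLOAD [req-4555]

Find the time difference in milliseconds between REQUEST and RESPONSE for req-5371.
498

To calculate latency:

1. Find REQUEST with id req-5371: 2024-03-24 10:14:31.167
2. Find RESPONSE with id req-5371: 2024-03-24 10:14:31.665
3. Latency: 2024-03-24 10:14:31.665 - 2024-03-24 10:14:31.167 = 498ms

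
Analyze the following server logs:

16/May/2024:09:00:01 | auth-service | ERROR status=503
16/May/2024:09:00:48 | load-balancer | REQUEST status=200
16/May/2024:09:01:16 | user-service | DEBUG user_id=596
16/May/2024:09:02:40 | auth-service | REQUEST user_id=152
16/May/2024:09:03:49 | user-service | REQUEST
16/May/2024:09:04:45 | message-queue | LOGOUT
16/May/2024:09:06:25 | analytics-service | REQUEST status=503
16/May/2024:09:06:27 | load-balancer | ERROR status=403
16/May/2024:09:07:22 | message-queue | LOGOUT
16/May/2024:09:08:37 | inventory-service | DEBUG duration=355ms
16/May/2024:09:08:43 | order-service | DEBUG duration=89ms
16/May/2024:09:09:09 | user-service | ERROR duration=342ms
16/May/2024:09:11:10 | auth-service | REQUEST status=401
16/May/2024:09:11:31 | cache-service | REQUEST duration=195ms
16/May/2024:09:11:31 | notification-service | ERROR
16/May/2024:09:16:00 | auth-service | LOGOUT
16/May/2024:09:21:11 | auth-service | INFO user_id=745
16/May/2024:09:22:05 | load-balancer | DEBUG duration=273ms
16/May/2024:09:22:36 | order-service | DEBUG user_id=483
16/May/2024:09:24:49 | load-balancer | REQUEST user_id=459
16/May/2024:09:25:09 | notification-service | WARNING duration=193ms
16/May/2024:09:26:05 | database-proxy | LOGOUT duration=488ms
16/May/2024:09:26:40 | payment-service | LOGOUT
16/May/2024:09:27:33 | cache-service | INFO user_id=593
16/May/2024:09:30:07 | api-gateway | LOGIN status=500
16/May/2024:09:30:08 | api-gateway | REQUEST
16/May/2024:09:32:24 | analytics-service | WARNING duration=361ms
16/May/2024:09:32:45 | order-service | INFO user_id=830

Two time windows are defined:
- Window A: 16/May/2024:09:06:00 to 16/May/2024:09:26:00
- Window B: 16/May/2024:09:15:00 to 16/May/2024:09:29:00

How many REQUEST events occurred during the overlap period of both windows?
1

To find overlap events:

1. Window A: 16/May/2024:09:06:00 to 16/May/2024:09:26:00
2. Window B: 16/May/2024:09:15:00 to 16/May/2024:09:29:00
3. Overlap period: 16/May/2024:09:15:00 to 16/May/2024:09:26:00
4. Count REQUEST events in overlap: 1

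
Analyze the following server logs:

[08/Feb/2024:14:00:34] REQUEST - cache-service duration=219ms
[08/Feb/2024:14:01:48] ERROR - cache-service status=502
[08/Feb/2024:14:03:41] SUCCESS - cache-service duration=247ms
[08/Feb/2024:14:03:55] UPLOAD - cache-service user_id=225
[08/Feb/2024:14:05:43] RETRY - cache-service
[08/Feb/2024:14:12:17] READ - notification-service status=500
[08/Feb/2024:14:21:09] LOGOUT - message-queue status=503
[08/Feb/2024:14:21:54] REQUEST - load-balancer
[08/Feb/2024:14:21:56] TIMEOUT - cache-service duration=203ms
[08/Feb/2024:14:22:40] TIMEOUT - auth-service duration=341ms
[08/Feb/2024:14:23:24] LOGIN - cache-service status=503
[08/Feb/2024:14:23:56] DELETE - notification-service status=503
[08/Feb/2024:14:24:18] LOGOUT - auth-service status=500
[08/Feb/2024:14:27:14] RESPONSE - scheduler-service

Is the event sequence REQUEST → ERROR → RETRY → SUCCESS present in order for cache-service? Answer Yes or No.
No

To verify sequence order:

1. Find all events in sequence REQUEST → ERROR → RETRY → SUCCESS for cache-service
2. Extract their timestamps
3. Check if timestamps are in ascending order
4. Result: No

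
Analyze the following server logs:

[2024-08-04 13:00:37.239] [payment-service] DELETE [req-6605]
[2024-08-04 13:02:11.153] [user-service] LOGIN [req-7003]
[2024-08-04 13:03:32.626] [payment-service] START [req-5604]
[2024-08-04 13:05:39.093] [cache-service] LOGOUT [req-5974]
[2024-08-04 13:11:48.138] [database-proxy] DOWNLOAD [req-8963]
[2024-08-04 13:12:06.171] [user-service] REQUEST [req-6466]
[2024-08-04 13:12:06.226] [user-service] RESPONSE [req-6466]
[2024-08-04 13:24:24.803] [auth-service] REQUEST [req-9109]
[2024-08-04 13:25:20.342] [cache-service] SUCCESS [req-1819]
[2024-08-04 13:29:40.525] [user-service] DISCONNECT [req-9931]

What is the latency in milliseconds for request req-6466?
55

To calculate latency:

1. Find REQUEST with id req-6466: 2024-08-04 13:12:06.171
2. Find RESPONSE with id req-6466: 2024-08-04 13:12:06.226
3. Latency: 2024-08-04 13:12:06.226 - 2024-08-04 13:12:06.171 = 55ms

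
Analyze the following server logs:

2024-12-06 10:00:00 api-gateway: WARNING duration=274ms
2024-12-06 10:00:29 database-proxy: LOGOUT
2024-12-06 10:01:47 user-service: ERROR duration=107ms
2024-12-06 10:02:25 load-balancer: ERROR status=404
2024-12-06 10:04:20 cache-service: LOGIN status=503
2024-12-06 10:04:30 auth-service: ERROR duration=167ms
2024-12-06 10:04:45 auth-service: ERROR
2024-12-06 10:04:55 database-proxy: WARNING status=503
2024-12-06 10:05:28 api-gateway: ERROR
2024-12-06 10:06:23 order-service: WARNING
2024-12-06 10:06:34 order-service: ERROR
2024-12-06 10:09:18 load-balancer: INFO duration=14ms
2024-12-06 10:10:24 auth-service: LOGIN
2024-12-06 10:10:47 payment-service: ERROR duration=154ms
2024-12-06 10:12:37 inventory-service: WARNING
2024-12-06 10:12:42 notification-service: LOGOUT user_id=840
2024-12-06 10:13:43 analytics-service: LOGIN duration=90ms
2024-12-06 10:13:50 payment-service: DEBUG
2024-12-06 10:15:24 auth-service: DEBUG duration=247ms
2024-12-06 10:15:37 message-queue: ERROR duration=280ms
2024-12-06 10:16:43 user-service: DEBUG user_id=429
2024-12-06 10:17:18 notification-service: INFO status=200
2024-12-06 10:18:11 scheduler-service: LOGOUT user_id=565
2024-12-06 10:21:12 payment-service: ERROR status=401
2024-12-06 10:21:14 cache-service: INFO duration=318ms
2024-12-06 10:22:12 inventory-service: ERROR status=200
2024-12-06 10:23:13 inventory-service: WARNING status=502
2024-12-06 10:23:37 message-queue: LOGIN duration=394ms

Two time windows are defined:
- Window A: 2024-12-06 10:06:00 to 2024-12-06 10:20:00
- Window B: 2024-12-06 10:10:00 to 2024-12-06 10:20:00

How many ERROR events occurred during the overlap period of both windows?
2

To find overlap events:

1. Window A: 2024-12-06 10:06:00 to 2024-12-06 10:20:00
2. Window B: 2024-12-06 10:10:00 to 2024-12-06 10:20:00
3. Overlap period: 2024-12-06 10:10:00 to 2024-12-06 10:20:00
4. Count ERROR events in overlap: 2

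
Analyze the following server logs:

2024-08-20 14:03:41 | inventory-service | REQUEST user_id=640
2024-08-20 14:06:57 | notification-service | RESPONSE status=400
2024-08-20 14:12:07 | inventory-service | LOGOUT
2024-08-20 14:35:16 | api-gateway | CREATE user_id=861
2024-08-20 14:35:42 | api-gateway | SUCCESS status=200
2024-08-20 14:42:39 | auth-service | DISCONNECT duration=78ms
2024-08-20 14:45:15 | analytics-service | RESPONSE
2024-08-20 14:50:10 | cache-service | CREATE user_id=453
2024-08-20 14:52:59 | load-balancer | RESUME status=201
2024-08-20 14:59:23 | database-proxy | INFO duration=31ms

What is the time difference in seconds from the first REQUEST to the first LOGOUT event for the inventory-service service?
506

To find the time between events:

1. Locate the first REQUEST event for inventory-service: 2024-08-20 14:03:41
2. Locate the first LOGOUT event for inventory-service: 2024-08-20 14:12:07
3. Calculate the difference: 2024-08-20 14:12:07 - 2024-08-20 14:03:41 = 506 seconds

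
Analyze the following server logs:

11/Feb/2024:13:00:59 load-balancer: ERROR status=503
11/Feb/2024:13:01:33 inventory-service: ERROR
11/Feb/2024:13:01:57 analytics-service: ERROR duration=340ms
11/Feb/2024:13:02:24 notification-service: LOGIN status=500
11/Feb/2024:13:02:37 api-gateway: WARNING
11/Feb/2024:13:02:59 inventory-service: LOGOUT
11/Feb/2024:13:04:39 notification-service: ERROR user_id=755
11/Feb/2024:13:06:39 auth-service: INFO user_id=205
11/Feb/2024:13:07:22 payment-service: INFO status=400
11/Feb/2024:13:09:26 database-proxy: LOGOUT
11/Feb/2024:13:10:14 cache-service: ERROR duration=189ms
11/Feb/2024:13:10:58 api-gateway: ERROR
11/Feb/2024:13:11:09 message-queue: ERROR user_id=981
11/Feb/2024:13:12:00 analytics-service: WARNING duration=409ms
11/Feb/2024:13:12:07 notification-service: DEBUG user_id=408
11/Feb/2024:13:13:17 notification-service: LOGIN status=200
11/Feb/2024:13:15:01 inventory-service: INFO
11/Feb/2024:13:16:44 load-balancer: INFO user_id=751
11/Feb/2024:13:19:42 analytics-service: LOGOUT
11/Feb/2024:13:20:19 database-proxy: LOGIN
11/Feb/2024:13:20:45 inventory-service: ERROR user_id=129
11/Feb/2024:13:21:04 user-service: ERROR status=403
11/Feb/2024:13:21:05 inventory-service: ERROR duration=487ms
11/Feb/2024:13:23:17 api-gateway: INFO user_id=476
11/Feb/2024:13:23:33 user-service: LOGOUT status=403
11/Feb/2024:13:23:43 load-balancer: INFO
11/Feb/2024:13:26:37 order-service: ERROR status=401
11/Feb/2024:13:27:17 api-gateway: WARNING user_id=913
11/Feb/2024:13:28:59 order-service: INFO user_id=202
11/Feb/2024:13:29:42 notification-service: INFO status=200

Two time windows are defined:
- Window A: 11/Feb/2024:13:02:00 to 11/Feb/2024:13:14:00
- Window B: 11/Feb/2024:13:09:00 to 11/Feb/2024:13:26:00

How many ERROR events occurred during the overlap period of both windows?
3

To find overlap events:

1. Window A: 11/Feb/2024:13:02:00 to 11/Feb/2024:13:14:00
2. Window B: 11/Feb/2024:13:09:00 to 11/Feb/2024:13:26:00
3. Overlap period: 11/Feb/2024:13:09:00 to 11/Feb/2024:13:14:00
4. Count ERROR events in overlap: 3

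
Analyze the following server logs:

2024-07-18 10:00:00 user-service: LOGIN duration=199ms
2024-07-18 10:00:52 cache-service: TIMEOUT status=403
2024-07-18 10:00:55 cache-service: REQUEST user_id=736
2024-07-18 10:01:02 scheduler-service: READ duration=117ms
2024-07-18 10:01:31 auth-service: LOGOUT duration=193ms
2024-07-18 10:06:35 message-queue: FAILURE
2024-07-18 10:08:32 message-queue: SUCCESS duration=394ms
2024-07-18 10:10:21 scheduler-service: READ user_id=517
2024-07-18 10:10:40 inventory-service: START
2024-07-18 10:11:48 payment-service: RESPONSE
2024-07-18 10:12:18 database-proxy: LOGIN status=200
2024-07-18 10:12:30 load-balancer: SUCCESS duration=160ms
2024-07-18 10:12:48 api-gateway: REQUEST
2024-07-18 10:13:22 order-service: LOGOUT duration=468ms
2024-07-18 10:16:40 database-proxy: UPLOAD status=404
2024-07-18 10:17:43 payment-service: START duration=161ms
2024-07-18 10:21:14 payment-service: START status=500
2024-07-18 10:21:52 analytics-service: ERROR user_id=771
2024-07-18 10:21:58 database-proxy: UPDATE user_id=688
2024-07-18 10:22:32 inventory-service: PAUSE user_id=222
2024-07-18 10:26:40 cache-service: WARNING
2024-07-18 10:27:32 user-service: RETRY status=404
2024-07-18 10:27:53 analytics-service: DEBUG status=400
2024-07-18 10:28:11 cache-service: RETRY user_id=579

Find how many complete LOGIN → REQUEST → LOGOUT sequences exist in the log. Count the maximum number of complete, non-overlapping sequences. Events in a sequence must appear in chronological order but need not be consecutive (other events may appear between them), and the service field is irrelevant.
2

To count sequences:

1. Look for pattern: LOGIN → REQUEST → LOGOUT
2. Greedily scan the log in chronological order, matching each sequence element in turn (ignoring service)
3. Each time the full pattern completes, increment the count and restart matching from the next event
4. Complete non-overlapping sequences found: 2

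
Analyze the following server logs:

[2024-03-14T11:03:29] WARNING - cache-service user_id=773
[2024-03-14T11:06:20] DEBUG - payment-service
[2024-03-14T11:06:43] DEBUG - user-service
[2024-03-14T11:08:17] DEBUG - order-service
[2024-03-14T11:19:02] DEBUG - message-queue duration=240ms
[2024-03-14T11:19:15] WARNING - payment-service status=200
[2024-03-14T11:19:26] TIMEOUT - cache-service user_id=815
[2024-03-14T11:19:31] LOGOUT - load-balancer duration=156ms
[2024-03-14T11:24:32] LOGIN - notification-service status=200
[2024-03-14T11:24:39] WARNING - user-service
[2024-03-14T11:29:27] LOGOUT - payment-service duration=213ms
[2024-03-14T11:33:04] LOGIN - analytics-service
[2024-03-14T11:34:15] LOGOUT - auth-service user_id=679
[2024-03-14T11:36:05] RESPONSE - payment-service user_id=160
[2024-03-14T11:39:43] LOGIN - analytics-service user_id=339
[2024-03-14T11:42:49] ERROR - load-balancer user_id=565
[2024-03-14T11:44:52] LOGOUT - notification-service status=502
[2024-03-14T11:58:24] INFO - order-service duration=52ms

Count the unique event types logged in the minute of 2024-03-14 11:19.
4

To count unique event types:

1. Filter events in the minute starting at 2024-03-14 11:19
2. Extract event types from matching entries
3. Count unique types: 4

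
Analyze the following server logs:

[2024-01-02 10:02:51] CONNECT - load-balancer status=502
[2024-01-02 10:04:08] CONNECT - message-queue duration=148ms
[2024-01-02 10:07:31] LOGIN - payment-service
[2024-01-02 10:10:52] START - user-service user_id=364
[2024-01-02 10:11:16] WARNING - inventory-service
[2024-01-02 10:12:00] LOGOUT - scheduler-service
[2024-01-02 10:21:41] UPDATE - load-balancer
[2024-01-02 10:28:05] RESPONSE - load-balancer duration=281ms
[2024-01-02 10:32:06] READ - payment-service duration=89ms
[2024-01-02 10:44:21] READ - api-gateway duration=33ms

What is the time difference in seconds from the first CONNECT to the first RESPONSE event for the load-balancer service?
1514

To find the time between events:

1. Locate the first CONNECT event for load-balancer: 2024-01-02 10:02:51
2. Locate the first RESPONSE event for load-balancer: 2024-01-02 10:28:05
3. Calculate the difference: 2024-01-02 10:28:05 - 2024-01-02 10:02:51 = 1514 seconds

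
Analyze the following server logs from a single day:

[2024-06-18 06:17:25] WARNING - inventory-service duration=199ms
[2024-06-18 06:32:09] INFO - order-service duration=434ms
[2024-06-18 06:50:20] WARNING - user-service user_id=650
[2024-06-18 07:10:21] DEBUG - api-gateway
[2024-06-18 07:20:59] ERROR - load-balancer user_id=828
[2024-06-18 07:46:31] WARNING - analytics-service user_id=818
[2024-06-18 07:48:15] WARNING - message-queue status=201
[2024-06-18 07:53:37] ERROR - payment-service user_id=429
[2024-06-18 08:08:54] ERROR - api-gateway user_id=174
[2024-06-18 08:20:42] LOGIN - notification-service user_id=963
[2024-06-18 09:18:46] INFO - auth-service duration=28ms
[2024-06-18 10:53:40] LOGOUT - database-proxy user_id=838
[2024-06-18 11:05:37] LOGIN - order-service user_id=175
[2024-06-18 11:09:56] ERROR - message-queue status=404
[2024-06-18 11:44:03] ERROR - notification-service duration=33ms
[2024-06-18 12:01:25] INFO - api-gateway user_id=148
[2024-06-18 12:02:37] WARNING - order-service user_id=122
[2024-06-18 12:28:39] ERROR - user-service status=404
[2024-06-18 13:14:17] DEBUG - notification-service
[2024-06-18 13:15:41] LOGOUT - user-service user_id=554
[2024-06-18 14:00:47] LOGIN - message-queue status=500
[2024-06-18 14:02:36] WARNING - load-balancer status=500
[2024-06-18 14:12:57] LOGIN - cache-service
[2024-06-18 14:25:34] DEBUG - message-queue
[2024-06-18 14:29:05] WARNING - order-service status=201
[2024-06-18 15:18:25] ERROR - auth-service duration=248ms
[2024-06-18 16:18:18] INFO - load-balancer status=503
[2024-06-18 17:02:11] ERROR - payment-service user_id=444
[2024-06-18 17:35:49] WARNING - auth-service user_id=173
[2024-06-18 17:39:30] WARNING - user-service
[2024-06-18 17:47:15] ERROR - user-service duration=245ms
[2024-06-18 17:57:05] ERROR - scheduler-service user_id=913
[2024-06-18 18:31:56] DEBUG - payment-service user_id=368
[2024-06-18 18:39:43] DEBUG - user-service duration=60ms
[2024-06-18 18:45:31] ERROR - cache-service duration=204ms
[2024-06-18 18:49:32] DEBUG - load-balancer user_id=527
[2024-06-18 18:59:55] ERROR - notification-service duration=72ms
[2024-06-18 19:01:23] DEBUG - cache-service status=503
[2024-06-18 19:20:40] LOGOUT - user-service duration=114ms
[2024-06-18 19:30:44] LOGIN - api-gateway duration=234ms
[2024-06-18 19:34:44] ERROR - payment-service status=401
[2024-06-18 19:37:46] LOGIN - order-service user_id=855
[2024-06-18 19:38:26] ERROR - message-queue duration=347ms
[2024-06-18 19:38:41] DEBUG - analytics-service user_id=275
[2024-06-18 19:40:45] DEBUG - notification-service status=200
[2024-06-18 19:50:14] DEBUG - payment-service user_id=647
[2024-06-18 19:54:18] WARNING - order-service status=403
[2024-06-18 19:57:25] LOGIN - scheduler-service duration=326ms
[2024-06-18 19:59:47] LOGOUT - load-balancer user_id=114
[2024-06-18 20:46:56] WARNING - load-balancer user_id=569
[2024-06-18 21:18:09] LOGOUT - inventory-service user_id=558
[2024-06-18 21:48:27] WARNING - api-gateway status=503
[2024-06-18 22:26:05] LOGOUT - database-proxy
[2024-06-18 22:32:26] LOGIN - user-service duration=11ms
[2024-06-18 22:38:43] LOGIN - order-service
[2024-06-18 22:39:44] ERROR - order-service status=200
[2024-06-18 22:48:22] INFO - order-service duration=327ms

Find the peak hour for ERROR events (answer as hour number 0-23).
17

To find the peak hour:

1. Group all ERROR events by hour
2. Count events in each hour
3. Find hour with maximum count
4. Peak hour: 17 (with 3 events)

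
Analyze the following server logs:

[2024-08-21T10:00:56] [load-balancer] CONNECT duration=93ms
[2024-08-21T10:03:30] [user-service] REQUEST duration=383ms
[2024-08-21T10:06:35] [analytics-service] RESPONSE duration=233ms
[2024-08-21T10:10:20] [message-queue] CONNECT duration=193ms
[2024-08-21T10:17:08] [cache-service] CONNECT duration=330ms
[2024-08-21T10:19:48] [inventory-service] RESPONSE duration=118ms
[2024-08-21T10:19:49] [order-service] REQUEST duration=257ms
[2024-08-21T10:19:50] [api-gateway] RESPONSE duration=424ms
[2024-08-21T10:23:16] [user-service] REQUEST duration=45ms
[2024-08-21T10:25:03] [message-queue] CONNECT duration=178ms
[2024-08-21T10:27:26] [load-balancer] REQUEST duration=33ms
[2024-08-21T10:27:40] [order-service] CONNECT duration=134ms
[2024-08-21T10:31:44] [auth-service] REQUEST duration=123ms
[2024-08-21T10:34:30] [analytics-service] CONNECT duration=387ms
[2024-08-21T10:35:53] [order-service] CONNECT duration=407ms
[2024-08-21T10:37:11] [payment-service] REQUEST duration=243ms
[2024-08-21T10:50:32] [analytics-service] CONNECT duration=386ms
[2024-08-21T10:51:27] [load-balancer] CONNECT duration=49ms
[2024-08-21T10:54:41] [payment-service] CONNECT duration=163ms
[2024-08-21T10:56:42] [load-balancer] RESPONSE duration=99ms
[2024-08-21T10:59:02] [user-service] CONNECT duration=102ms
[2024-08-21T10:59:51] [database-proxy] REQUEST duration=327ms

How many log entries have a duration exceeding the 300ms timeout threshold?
7

To count timeouts:

1. Threshold: 300ms
2. Extract duration from each log entry
3. Count entries where duration > 300
4. Timeout count: 7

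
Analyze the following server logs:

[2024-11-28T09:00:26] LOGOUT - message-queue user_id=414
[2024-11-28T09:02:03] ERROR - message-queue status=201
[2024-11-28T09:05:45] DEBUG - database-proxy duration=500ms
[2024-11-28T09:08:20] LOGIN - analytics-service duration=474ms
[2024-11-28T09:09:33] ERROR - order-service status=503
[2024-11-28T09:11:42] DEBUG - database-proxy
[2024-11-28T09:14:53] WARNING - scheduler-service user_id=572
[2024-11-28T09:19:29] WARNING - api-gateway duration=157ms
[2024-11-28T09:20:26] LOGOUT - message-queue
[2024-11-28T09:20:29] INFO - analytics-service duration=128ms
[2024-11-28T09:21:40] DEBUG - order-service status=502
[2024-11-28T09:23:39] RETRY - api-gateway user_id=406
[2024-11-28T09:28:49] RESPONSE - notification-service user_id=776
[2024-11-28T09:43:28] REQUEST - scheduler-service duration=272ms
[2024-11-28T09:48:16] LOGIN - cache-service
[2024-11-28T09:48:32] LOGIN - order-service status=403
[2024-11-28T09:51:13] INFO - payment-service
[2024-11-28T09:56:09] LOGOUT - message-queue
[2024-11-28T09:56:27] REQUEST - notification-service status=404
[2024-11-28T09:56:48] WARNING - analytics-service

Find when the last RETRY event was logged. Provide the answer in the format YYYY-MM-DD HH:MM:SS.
2024-11-28 09:23:39

To find the last event:

1. Filter for all RETRY events
2. Sort by timestamp
3. Select the last one
4. Timestamp: 2024-11-28 09:23:39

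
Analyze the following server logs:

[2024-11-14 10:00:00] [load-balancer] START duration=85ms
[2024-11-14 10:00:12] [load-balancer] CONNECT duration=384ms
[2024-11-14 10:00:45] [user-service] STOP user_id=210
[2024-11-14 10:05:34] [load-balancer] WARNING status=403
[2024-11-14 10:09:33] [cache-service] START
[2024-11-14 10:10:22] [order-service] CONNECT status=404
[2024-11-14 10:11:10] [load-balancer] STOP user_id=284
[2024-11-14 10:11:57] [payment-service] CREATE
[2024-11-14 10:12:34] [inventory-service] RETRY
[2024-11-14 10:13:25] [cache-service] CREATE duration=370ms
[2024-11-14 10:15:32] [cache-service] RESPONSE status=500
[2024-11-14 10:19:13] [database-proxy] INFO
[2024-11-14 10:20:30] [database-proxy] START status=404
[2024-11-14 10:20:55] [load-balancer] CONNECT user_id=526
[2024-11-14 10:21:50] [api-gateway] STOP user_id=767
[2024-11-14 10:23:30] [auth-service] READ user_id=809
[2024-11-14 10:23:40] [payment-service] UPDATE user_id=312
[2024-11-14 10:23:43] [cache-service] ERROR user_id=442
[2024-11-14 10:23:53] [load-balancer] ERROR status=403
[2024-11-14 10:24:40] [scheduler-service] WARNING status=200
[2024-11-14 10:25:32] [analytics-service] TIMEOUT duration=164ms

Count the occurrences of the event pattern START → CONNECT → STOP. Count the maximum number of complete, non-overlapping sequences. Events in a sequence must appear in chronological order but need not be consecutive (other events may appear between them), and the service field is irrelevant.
3

To count sequences:

1. Look for pattern: START → CONNECT → STOP
2. Greedily scan the log in chronological order, matching each sequence element in turn (ignoring service)
3. Each time the full pattern completes, increment the count and restart matching from the next event
4. Complete non-overlapping sequences found: 3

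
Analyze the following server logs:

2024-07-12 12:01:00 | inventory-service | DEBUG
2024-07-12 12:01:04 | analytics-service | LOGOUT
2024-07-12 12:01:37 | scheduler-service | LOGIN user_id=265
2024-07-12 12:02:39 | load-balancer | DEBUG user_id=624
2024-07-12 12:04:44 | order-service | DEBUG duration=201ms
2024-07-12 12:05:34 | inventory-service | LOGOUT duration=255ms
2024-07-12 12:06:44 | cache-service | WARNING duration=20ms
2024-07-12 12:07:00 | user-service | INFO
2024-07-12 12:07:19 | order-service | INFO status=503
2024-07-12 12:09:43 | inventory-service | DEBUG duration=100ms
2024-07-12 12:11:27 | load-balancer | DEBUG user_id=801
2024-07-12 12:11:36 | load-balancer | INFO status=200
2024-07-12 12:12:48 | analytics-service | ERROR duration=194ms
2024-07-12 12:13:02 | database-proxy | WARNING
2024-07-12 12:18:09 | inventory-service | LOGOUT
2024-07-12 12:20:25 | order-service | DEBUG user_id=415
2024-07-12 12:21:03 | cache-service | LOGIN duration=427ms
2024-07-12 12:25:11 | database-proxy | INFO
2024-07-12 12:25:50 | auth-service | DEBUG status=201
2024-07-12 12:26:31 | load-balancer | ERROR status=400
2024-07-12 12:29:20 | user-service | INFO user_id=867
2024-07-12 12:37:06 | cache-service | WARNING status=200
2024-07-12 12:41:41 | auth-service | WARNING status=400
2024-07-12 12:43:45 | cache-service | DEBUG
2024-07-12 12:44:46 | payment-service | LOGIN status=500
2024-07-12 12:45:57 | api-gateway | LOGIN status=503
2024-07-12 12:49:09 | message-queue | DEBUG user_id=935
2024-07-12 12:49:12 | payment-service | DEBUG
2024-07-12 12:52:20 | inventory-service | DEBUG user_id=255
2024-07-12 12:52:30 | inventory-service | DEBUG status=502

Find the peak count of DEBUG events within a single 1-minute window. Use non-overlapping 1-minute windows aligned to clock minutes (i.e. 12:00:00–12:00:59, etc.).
2

To find the burst window:

1. Divide the log period into non-overlapping 1-minute windows starting at 12:00
2. Count DEBUG events in each window
3. Find the window with maximum count
4. Maximum events in a window: 2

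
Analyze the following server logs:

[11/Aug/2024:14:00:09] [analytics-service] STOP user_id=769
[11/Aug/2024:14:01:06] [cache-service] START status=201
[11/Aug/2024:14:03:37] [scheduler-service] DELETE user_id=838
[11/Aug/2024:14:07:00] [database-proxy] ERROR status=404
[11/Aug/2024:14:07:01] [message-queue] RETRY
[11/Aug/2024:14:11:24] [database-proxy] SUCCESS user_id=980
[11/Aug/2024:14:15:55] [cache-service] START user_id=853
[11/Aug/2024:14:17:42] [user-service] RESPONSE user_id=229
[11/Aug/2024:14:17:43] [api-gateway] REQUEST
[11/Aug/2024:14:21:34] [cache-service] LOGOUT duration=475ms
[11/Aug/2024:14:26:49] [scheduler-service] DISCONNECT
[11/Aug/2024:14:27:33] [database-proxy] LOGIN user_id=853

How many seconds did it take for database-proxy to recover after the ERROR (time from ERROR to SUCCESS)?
264

To calculate recovery time:

1. Find ERROR event for database-proxy: 11/Aug/2024:14:07:00
2. Find next SUCCESS event for database-proxy: 11/Aug/2024:14:11:24
3. Recovery time: 11/Aug/2024:14:11:24 - 11/Aug/2024:14:07:00 = 264 seconds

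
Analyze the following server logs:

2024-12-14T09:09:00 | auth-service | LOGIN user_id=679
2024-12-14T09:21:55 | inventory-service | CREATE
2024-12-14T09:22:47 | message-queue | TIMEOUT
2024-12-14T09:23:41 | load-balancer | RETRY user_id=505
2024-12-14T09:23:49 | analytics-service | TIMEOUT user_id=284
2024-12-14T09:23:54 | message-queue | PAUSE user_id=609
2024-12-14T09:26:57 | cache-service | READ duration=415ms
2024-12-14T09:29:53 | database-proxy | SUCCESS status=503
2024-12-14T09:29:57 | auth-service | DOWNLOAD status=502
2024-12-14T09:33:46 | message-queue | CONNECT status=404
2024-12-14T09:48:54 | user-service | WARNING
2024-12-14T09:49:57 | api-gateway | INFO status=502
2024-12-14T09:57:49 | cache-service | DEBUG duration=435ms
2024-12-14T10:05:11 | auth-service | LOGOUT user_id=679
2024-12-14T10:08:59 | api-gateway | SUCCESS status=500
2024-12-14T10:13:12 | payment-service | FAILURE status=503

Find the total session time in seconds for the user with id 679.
3371

To calculate session duration:

1. Find LOGIN event for user_id=679: 2024-12-14T09:09:00
2. Find LOGOUT event for user_id=679: 2024-12-14T10:05:11
3. Session duration: 2024-12-14T10:05:11 - 2024-12-14T09:09:00 = 3371 seconds (56 minutes)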